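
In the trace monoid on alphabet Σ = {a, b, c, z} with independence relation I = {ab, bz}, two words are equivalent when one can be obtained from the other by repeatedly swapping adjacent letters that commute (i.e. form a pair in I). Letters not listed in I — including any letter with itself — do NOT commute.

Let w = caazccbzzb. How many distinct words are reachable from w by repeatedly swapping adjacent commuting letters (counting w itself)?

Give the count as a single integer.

6

drop 0:c onto floor
drop 1:a onto {0:c}
drop 2:a onto {1:a}
drop 3:z onto {2:a}
drop 4:c onto {3:z}
drop 5:c onto {4:c}
drop 6:b onto {5:c}
drop 7:z onto {5:c}
drop 8:z onto {7:z}
drop 9:b onto {6:b}
ground layer = {0:c}
drop-orders for the pieces not yet dropped (sum over which currently-grounded one goes next):
  1 to go: {8} 1  {9} 1
  2 to go: {6,9} 1  {7,8} 1  {8,9} 2
  3 to go: {6,8,9} 3  {7,8,9} 3
  4 to go: {6,7,8,9} 6
  5 to go: {5,6,7,8,9} 6
  6 to go: {4,5,6,7,8,9} 6
  7 to go: {3,4,5,6,7,8,9} 6
  8 to go: {2,3,4,5,6,7,8,9} 6
  if 0:c drops first: 6 orders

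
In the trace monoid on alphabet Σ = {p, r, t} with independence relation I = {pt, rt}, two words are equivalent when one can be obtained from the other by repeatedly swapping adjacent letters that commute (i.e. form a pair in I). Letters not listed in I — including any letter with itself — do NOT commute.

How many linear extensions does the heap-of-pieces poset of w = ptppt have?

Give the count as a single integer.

10

piece 0:p — minimal
piece 1:t — minimal
piece 2:p rests on {0:p}
piece 3:p rests on {2:p}
piece 4:t rests on {1:t}
minimal pieces: {0:p, 1:t}
ways to finish when only these pieces remain (= sum over removing one remaining piece with nothing left below it):
  1 left: {3}→1  {4}→1
  2 left: {1,4}→1  {2,3}→1  {3,4}→2
  3 left: {0,2,3}→1  {1,3,4}→3  {2,3,4}→3
  placing 0:p first → 6 extensions
  placing 1:t first → 4 extensions
total linear extensions = 10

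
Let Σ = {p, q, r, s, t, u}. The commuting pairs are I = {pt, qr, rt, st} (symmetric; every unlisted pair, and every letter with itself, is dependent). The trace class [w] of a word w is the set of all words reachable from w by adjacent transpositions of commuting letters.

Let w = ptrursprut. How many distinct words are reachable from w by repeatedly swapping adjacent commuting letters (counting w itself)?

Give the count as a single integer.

#0=p has no predecessor
#1=t has no predecessor
#2=r depends on [0:p]
#3=u depends on [1:t, 2:r]
#4=r depends on [3:u]
#5=s depends on [4:r]
#6=p depends on [5:s]
#7=r depends on [6:p]
#8=u depends on [7:r]
#9=t depends on [8:u]
sources: [0:p, 1:t]
N(rest) = Σ N(rest − s) over sources s of rest; N(one piece) = 1:
  size 1 → [9]=1
  size 2 → [8,9]=1
  size 3 → [7,8,9]=1
  size 4 → [6,7,8,9]=1
  size 5 → [5,6,7,8,9]=1
  size 6 → [4,5,6,7,8,9]=1
  size 7 → [3,4,5,6,7,8,9]=1
  size 8 → [1,3,4,5,6,7,8,9]=1  [2,3,4,5,6,7,8,9]=1
  first=0(p) contributes 2
  first=1(t) contributes 1
|[w]| = 3

3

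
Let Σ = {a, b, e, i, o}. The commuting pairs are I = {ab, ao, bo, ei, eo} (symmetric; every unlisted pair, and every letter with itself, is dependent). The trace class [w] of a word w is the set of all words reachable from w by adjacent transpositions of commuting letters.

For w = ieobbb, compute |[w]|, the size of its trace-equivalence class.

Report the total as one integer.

9

drop 0:i onto floor
drop 1:e onto floor
drop 2:o onto {0:i}
drop 3:b onto {0:i, 1:e}
drop 4:b onto {3:b}
drop 5:b onto {4:b}
ground layer = {0:i, 1:e}
drop-orders for the pieces not yet dropped (sum over which currently-grounded one goes next):
  1 to go: {2} 1  {5} 1
  2 to go: {2,5} 2  {4,5} 1
  3 to go: {2,4,5} 3  {3,4,5} 1
  4 to go: {1,3,4,5} 1  {2,3,4,5} 4
  if 0:i drops first: 5 orders
  if 1:e drops first: 4 orders
heap linearizations: 9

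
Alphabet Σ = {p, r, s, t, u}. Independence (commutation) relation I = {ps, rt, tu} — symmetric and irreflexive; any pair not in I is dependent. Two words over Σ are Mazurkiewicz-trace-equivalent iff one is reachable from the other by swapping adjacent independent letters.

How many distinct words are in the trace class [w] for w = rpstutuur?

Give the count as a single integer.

drop 0:r onto floor
drop 1:p onto {0:r}
drop 2:s onto {0:r}
drop 3:t onto {1:p, 2:s}
drop 4:u onto {1:p, 2:s}
drop 5:t onto {3:t}
drop 6:u onto {4:u}
drop 7:u onto {6:u}
drop 8:r onto {7:u}
ground layer = {0:r}
drop-orders for the pieces not yet dropped (sum over which currently-grounded one goes next):
  1 to go: {5} 1  {8} 1
  2 to go: {3,5} 1  {5,8} 2  {7,8} 1
  3 to go: {3,5,8} 3  {5,7,8} 3  {6,7,8} 1
  4 to go: {3,5,7,8} 6  {4,6,7,8} 1  {5,6,7,8} 4
  5 to go: {3,5,6,7,8} 10  {4,5,6,7,8} 5
  6 to go: {3,4,5,6,7,8} 15
  7 to go: {1,3,4,5,6,7,8} 15  {2,3,4,5,6,7,8} 15
  if 0:r drops first: 30 orders

30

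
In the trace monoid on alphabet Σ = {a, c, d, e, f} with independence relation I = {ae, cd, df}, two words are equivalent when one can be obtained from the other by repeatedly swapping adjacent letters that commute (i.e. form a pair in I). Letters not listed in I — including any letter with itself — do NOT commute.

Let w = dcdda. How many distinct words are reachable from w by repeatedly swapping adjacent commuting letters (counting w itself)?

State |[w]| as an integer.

piece 0:d — minimal
piece 1:c — minimal
piece 2:d rests on {0:d}
piece 3:d rests on {2:d}
piece 4:a rests on {1:c, 3:d}
minimal pieces: {0:d, 1:c}
ways to finish when only these pieces remain (= sum over removing one remaining piece with nothing left below it):
  1 left: {4}→1
  2 left: {1,4}→1  {3,4}→1
  3 left: {1,3,4}→2  {2,3,4}→1
  placing 0:d first → 3 extensions
  placing 1:c first → 1 extensions
total linear extensions = 4

4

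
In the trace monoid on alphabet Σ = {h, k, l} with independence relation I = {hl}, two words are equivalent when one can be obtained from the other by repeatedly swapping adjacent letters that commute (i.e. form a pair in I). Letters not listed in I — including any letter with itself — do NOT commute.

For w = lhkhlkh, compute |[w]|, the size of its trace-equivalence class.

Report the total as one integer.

4

#0=l has no predecessor
#1=h has no predecessor
#2=k depends on [0:l, 1:h]
#3=h depends on [2:k]
#4=l depends on [2:k]
#5=k depends on [3:h, 4:l]
#6=h depends on [5:k]
sources: [0:l, 1:h]
N(rest) = Σ N(rest − s) over sources s of rest; N(one piece) = 1:
  size 1 → [6]=1
  size 2 → [5,6]=1
  size 3 → [3,5,6]=1  [4,5,6]=1
  size 4 → [3,4,5,6]=2
  size 5 → [2,3,4,5,6]=2
  first=0(l) contributes 2
  first=1(h) contributes 2
|[w]| = 4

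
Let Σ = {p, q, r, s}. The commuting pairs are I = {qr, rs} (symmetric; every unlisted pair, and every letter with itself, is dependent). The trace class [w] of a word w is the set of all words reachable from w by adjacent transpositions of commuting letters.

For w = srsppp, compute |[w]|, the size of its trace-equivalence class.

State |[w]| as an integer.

3

piece 0:s — minimal
piece 1:r — minimal
piece 2:s rests on {0:s}
piece 3:p rests on {1:r, 2:s}
piece 4:p rests on {3:p}
piece 5:p rests on {4:p}
minimal pieces: {0:s, 1:r}
ways to finish when only these pieces remain (= sum over removing one remaining piece with nothing left below it):
  1 left: {5}→1
  2 left: {4,5}→1
  3 left: {3,4,5}→1
  4 left: {1,3,4,5}→1  {2,3,4,5}→1
  placing 0:s first → 2 extensions
  placing 1:r first → 1 extensions
total linear extensions = 3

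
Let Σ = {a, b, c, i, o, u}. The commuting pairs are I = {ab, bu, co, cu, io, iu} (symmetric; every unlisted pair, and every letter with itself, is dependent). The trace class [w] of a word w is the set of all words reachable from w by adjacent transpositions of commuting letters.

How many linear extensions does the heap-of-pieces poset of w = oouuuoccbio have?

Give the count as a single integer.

piece 0:o — minimal
piece 1:o rests on {0:o}
piece 2:u rests on {1:o}
piece 3:u rests on {2:u}
piece 4:u rests on {3:u}
piece 5:o rests on {4:u}
piece 6:c — minimal
piece 7:c rests on {6:c}
piece 8:b rests on {5:o, 7:c}
piece 9:i rests on {8:b}
piece 10:o rests on {8:b}
minimal pieces: {0:o, 6:c}
ways to finish when only these pieces remain (= sum over removing one remaining piece with nothing left below it):
  1 left: {9}→1  {10}→1
  2 left: {9,10}→2
  3 left: {8,9,10}→2
  4 left: {5,8,9,10}→2  {7,8,9,10}→2
  5 left: {4,5,8,9,10}→2  {5,7,8,9,10}→4  {6,7,8,9,10}→2
  6 left: {3,4,5,8,9,10}→2  {4,5,7,8,9,10}→6  {5,6,7,8,9,10}→6
  7 left: {2,3,4,5,8,9,10}→2  {3,4,5,7,8,9,10}→8  {4,5,6,7,8,9,10}→12
  8 left: {1,2,3,4,5,8,9,10}→2  {2,3,4,5,7,8,9,10}→10  {3,4,5,6,7,8,9,10}→20
  9 left: {0,1,2,3,4,5,8,9,10}→2  {1,2,3,4,5,7,8,9,10}→12  {2,3,4,5,6,7,8,9,10}→30
  placing 0:o first → 42 extensions
  placing 6:c first → 14 extensions
total linear extensions = 56

56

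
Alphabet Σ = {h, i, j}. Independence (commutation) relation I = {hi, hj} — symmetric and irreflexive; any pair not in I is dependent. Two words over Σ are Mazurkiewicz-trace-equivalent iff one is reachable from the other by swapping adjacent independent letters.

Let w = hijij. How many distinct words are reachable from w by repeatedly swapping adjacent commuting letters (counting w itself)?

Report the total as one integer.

drop 0:h onto floor
drop 1:i onto floor
drop 2:j onto {1:i}
drop 3:i onto {2:j}
drop 4:j onto {3:i}
ground layer = {0:h, 1:i}
drop-orders for the pieces not yet dropped (sum over which currently-grounded one goes next):
  1 to go: {0} 1  {4} 1
  2 to go: {0,4} 2  {3,4} 1
  3 to go: {0,3,4} 3  {2,3,4} 1
  if 0:h drops first: 1 orders
  if 1:i drops first: 4 orders
heap linearizations: 5

5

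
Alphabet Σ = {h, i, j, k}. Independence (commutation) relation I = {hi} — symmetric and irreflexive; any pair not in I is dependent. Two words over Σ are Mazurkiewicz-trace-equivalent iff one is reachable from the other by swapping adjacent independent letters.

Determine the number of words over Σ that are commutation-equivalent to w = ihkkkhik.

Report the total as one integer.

4

#0=i has no predecessor
#1=h has no predecessor
#2=k depends on [0:i, 1:h]
#3=k depends on [2:k]
#4=k depends on [3:k]
#5=h depends on [4:k]
#6=i depends on [4:k]
#7=k depends on [5:h, 6:i]
sources: [0:i, 1:h]
N(rest) = Σ N(rest − s) over sources s of rest; N(one piece) = 1:
  size 1 → [7]=1
  size 2 → [5,7]=1  [6,7]=1
  size 3 → [5,6,7]=2
  size 4 → [4,5,6,7]=2
  size 5 → [3,4,5,6,7]=2
  size 6 → [2,3,4,5,6,7]=2
  first=0(i) contributes 2
  first=1(h) contributes 2
|[w]| = 4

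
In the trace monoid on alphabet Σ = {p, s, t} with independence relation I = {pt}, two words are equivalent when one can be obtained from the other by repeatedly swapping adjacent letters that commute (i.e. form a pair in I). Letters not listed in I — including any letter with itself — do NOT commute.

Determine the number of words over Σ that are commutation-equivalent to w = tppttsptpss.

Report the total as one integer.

30

piece 0:t — minimal
piece 1:p — minimal
piece 2:p rests on {1:p}
piece 3:t rests on {0:t}
piece 4:t rests on {3:t}
piece 5:s rests on {2:p, 4:t}
piece 6:p rests on {5:s}
piece 7:t rests on {5:s}
piece 8:p rests on {6:p}
piece 9:s rests on {7:t, 8:p}
piece 10:s rests on {9:s}
minimal pieces: {0:t, 1:p}
ways to finish when only these pieces remain (= sum over removing one remaining piece with nothing left below it):
  1 left: {10}→1
  2 left: {9,10}→1
  3 left: {7,9,10}→1  {8,9,10}→1
  4 left: {6,8,9,10}→1  {7,8,9,10}→2
  5 left: {6,7,8,9,10}→3
  6 left: {5,6,7,8,9,10}→3
  7 left: {2,5,6,7,8,9,10}→3  {4,5,6,7,8,9,10}→3
  8 left: {1,2,5,6,7,8,9,10}→3  {2,4,5,6,7,8,9,10}→6  {3,4,5,6,7,8,9,10}→3
  9 left: {0,3,4,5,6,7,8,9,10}→3  {1,2,4,5,6,7,8,9,10}→9  {2,3,4,5,6,7,8,9,10}→9
  placing 0:t first → 18 extensions
  placing 1:p first → 12 extensions
total linear extensions = 30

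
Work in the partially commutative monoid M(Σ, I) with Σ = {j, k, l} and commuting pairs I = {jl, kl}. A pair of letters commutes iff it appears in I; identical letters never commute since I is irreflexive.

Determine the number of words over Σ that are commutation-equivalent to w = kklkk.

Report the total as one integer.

5

drop 0:k onto floor
drop 1:k onto {0:k}
drop 2:l onto floor
drop 3:k onto {1:k}
drop 4:k onto {3:k}
ground layer = {0:k, 2:l}
drop-orders for the pieces not yet dropped (sum over which currently-grounded one goes next):
  1 to go: {2} 1  {4} 1
  2 to go: {2,4} 2  {3,4} 1
  3 to go: {1,3,4} 1  {2,3,4} 3
  if 0:k drops first: 4 orders
  if 2:l drops first: 1 orders
heap linearizations: 5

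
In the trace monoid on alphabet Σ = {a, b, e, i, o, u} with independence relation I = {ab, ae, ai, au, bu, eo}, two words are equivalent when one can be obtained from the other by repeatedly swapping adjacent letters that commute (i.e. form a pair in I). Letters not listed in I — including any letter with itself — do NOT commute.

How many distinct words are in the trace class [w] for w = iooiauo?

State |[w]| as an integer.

3

drop 0:i onto floor
drop 1:o onto {0:i}
drop 2:o onto {1:o}
drop 3:i onto {2:o}
drop 4:a onto {2:o}
drop 5:u onto {3:i}
drop 6:o onto {4:a, 5:u}
ground layer = {0:i}
drop-orders for the pieces not yet dropped (sum over which currently-grounded one goes next):
  1 to go: {6} 1
  2 to go: {4,6} 1  {5,6} 1
  3 to go: {3,5,6} 1  {4,5,6} 2
  4 to go: {3,4,5,6} 3
  5 to go: {2,3,4,5,6} 3
  if 0:i drops first: 3 orders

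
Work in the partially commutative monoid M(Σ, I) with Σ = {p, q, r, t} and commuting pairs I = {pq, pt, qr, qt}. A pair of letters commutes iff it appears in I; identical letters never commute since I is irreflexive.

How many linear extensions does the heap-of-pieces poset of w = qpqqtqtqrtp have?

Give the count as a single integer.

2772

#0=q has no predecessor
#1=p has no predecessor
#2=q depends on [0:q]
#3=q depends on [2:q]
#4=t has no predecessor
#5=q depends on [3:q]
#6=t depends on [4:t]
#7=q depends on [5:q]
#8=r depends on [1:p, 6:t]
#9=t depends on [8:r]
#10=p depends on [8:r]
sources: [0:q, 1:p, 4:t]
N(rest) = Σ N(rest − s) over sources s of rest; N(one piece) = 1:
  size 1 → [7]=1  [9]=1  [10]=1
  size 2 → [5,7]=1  [7,9]=2  [7,10]=2  [9,10]=2
  size 3 → [3,5,7]=1  [5,7,9]=3  [5,7,10]=3  [7,9,10]=6  [8,9,10]=2
  size 4 → [1,8,9,10]=2  [2,3,5,7]=1  [3,5,7,9]=4  [3,5,7,10]=4  [5,7,9,10]=12  [6,8,9,10]=2  [7,8,9,10]=8
  size 5 → [0,2,3,5,7]=1  [1,6,8,9,10]=4  [1,7,8,9,10]=10  [2,3,5,7,9]=5  [2,3,5,7,10]=5  [3,5,7,9,10]=20  [4,6,8,9,10]=2  [5,7,8,9,10]=20  [6,7,8,9,10]=10
  size 6 → [0,2,3,5,7,9]=6  [0,2,3,5,7,10]=6  [1,4,6,8,9,10]=6  [1,5,7,8,9,10]=30  [1,6,7,8,9,10]=24  [2,3,5,7,9,10]=30  [3,5,7,8,9,10]=40  [4,6,7,8,9,10]=12  [5,6,7,8,9,10]=30
  size 7 → [0,2,3,5,7,9,10]=42  [1,3,5,7,8,9,10]=70  [1,4,6,7,8,9,10]=42  [1,5,6,7,8,9,10]=84  [2,3,5,7,8,9,10]=70  [3,5,6,7,8,9,10]=70  [4,5,6,7,8,9,10]=42
  size 8 → [0,2,3,5,7,8,9,10]=112  [1,2,3,5,7,8,9,10]=140  [1,3,5,6,7,8,9,10]=224  [1,4,5,6,7,8,9,10]=168  [2,3,5,6,7,8,9,10]=140  [3,4,5,6,7,8,9,10]=112
  size 9 → [0,1,2,3,5,7,8,9,10]=252  [0,2,3,5,6,7,8,9,10]=252  [1,2,3,5,6,7,8,9,10]=504  [1,3,4,5,6,7,8,9,10]=504  [2,3,4,5,6,7,8,9,10]=252
  first=0(q) contributes 1260
  first=1(p) contributes 504
  first=4(t) contributes 1008
|[w]| = 2772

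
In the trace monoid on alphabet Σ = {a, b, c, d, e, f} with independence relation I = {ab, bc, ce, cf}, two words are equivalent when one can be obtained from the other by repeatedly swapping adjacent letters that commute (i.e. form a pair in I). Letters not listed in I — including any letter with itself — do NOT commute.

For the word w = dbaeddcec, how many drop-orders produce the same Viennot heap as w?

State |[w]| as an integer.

0(d) covers ∅
1(b) covers 0:d
2(a) covers 0:d
3(e) covers 1:b, 2:a
4(d) covers 3:e
5(d) covers 4:d
6(c) covers 5:d
7(e) covers 5:d
8(c) covers 6:c
floor of heap: 0:d
completions by unplaced set U, small U first (add the entries for U minus each lowest piece of U):
  |U|=1: {7}:1  {8}:1
  |U|=2: {6,8}:1  {7,8}:2
  |U|=3: {6,7,8}:3
  |U|=4: {5,6,7,8}:3
  |U|=5: {4,5,6,7,8}:3
  |U|=6: {3,4,5,6,7,8}:3
  |U|=7: {1,3,4,5,6,7,8}:3  {2,3,4,5,6,7,8}:3
  start at 0(d): 6

6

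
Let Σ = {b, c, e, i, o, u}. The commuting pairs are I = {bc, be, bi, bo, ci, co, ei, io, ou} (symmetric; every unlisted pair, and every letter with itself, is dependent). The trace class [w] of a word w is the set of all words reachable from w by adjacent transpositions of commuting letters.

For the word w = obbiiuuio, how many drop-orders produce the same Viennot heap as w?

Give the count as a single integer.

216

#0=o has no predecessor
#1=b has no predecessor
#2=b depends on [1:b]
#3=i has no predecessor
#4=i depends on [3:i]
#5=u depends on [2:b, 4:i]
#6=u depends on [5:u]
#7=i depends on [6:u]
#8=o depends on [0:o]
sources: [0:o, 1:b, 3:i]
N(rest) = Σ N(rest − s) over sources s of rest; N(one piece) = 1:
  size 1 → [7]=1  [8]=1
  size 2 → [0,8]=1  [6,7]=1  [7,8]=2
  size 3 → [0,7,8]=3  [5,6,7]=1  [6,7,8]=3
  size 4 → [0,6,7,8]=6  [2,5,6,7]=1  [4,5,6,7]=1  [5,6,7,8]=4
  size 5 → [0,5,6,7,8]=10  [1,2,5,6,7]=1  [2,4,5,6,7]=2  [2,5,6,7,8]=5  [3,4,5,6,7]=1  [4,5,6,7,8]=5
  size 6 → [0,2,5,6,7,8]=15  [0,4,5,6,7,8]=15  [1,2,4,5,6,7]=3  [1,2,5,6,7,8]=6  [2,3,4,5,6,7]=3  [2,4,5,6,7,8]=12  [3,4,5,6,7,8]=6
  size 7 → [0,1,2,5,6,7,8]=21  [0,2,4,5,6,7,8]=42  [0,3,4,5,6,7,8]=21  [1,2,3,4,5,6,7]=6  [1,2,4,5,6,7,8]=21  [2,3,4,5,6,7,8]=21
  first=0(o) contributes 48
  first=1(b) contributes 84
  first=3(i) contributes 84
|[w]| = 216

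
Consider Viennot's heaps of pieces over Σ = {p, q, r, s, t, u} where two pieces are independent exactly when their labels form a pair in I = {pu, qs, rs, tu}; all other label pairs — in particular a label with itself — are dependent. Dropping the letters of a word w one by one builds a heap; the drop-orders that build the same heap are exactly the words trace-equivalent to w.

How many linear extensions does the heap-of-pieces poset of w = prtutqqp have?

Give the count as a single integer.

3

drop 0:p onto floor
drop 1:r onto {0:p}
drop 2:t onto {1:r}
drop 3:u onto {1:r}
drop 4:t onto {2:t}
drop 5:q onto {3:u, 4:t}
drop 6:q onto {5:q}
drop 7:p onto {6:q}
ground layer = {0:p}
drop-orders for the pieces not yet dropped (sum over which currently-grounded one goes next):
  1 to go: {7} 1
  2 to go: {6,7} 1
  3 to go: {5,6,7} 1
  4 to go: {3,5,6,7} 1  {4,5,6,7} 1
  5 to go: {2,4,5,6,7} 1  {3,4,5,6,7} 2
  6 to go: {2,3,4,5,6,7} 3
  if 0:p drops first: 3 orders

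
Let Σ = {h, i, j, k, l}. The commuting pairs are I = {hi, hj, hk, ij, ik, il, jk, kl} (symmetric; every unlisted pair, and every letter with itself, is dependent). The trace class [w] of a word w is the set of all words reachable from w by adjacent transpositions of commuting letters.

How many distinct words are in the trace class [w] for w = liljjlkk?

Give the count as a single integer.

piece 0:l — minimal
piece 1:i — minimal
piece 2:l rests on {0:l}
piece 3:j rests on {2:l}
piece 4:j rests on {3:j}
piece 5:l rests on {4:j}
piece 6:k — minimal
piece 7:k rests on {6:k}
minimal pieces: {0:l, 1:i, 6:k}
ways to finish when only these pieces remain (= sum over removing one remaining piece with nothing left below it):
  1 left: {1}→1  {5}→1  {7}→1
  2 left: {1,5}→2  {1,7}→2  {4,5}→1  {5,7}→2  {6,7}→1
  3 left: {1,4,5}→3  {1,5,7}→6  {1,6,7}→3  {3,4,5}→1  {4,5,7}→3  {5,6,7}→3
  4 left: {1,3,4,5}→4  {1,4,5,7}→12  {1,5,6,7}→12  {2,3,4,5}→1  {3,4,5,7}→4  {4,5,6,7}→6
  5 left: {0,2,3,4,5}→1  {1,2,3,4,5}→5  {1,3,4,5,7}→20  {1,4,5,6,7}→30  {2,3,4,5,7}→5  {3,4,5,6,7}→10
  6 left: {0,1,2,3,4,5}→6  {0,2,3,4,5,7}→6  {1,2,3,4,5,7}→30  {1,3,4,5,6,7}→60  {2,3,4,5,6,7}→15
  placing 0:l first → 105 extensions
  placing 1:i first → 21 extensions
  placing 6:k first → 42 extensions
total linear extensions = 168

168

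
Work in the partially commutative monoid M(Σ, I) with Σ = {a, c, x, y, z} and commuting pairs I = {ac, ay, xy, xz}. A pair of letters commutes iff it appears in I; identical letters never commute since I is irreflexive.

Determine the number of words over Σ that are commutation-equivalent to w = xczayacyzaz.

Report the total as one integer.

10

0(x) covers ∅
1(c) covers 0:x
2(z) covers 1:c
3(a) covers 2:z
4(y) covers 2:z
5(a) covers 3:a
6(c) covers 4:y
7(y) covers 6:c
8(z) covers 5:a, 7:y
9(a) covers 8:z
10(z) covers 9:a
floor of heap: 0:x
completions by unplaced set U, small U first (add the entries for U minus each lowest piece of U):
  |U|=1: {10}:1
  |U|=2: {9,10}:1
  |U|=3: {8,9,10}:1
  |U|=4: {5,8,9,10}:1  {7,8,9,10}:1
  |U|=5: {3,5,8,9,10}:1  {5,7,8,9,10}:2  {6,7,8,9,10}:1
  |U|=6: {3,5,7,8,9,10}:3  {4,6,7,8,9,10}:1  {5,6,7,8,9,10}:3
  |U|=7: {3,5,6,7,8,9,10}:6  {4,5,6,7,8,9,10}:4
  |U|=8: {3,4,5,6,7,8,9,10}:10
  |U|=9: {2,3,4,5,6,7,8,9,10}:10
  start at 0(x): 10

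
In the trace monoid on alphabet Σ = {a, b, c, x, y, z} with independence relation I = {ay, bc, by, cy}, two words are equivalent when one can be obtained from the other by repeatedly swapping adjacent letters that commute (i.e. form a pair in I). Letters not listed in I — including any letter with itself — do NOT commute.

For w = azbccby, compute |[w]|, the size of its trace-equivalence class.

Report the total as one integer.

30

piece 0:a — minimal
piece 1:z rests on {0:a}
piece 2:b rests on {1:z}
piece 3:c rests on {1:z}
piece 4:c rests on {3:c}
piece 5:b rests on {2:b}
piece 6:y rests on {1:z}
minimal pieces: {0:a}
ways to finish when only these pieces remain (= sum over removing one remaining piece with nothing left below it):
  1 left: {4}→1  {5}→1  {6}→1
  2 left: {2,5}→1  {3,4}→1  {4,5}→2  {4,6}→2  {5,6}→2
  3 left: {2,4,5}→3  {2,5,6}→3  {3,4,5}→3  {3,4,6}→3  {4,5,6}→6
  4 left: {2,3,4,5}→6  {2,4,5,6}→12  {3,4,5,6}→12
  5 left: {2,3,4,5,6}→30
  placing 0:a first → 30 extensions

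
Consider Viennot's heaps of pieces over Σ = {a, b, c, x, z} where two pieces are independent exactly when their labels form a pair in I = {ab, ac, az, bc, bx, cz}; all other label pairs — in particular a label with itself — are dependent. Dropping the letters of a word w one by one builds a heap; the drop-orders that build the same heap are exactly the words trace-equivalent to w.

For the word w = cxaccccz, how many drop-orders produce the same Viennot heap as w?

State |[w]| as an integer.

0(c) covers ∅
1(x) covers 0:c
2(a) covers 1:x
3(c) covers 1:x
4(c) covers 3:c
5(c) covers 4:c
6(c) covers 5:c
7(z) covers 1:x
floor of heap: 0:c
completions by unplaced set U, small U first (add the entries for U minus each lowest piece of U):
  |U|=1: {2}:1  {6}:1  {7}:1
  |U|=2: {2,6}:2  {2,7}:2  {5,6}:1  {6,7}:2
  |U|=3: {2,5,6}:3  {2,6,7}:6  {4,5,6}:1  {5,6,7}:3
  |U|=4: {2,4,5,6}:4  {2,5,6,7}:12  {3,4,5,6}:1  {4,5,6,7}:4
  |U|=5: {2,3,4,5,6}:5  {2,4,5,6,7}:20  {3,4,5,6,7}:5
  |U|=6: {2,3,4,5,6,7}:30
  start at 0(c): 30

30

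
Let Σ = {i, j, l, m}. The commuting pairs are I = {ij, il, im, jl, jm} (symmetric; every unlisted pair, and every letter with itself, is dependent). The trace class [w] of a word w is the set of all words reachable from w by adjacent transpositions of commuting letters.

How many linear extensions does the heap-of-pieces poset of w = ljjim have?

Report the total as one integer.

30

0(l) covers ∅
1(j) covers ∅
2(j) covers 1:j
3(i) covers ∅
4(m) covers 0:l
floor of heap: 0:l, 1:j, 3:i
completions by unplaced set U, small U first (add the entries for U minus each lowest piece of U):
  |U|=1: {2}:1  {3}:1  {4}:1
  |U|=2: {0,4}:1  {1,2}:1  {2,3}:2  {2,4}:2  {3,4}:2
  |U|=3: {0,2,4}:3  {0,3,4}:3  {1,2,3}:3  {1,2,4}:3  {2,3,4}:6
  start at 0(l): 12
  start at 1(j): 12
  start at 3(i): 6
sum over floor = 30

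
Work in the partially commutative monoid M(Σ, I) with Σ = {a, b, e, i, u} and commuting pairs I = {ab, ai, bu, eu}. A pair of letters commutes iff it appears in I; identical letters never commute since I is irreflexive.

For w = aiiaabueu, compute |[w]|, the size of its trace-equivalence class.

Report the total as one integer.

0(a) covers ∅
1(i) covers ∅
2(i) covers 1:i
3(a) covers 0:a
4(a) covers 3:a
5(b) covers 2:i
6(u) covers 2:i, 4:a
7(e) covers 4:a, 5:b
8(u) covers 6:u
floor of heap: 0:a, 1:i
completions by unplaced set U, small U first (add the entries for U minus each lowest piece of U):
  |U|=1: {7}:1  {8}:1
  |U|=2: {5,7}:1  {6,8}:1  {7,8}:2
  |U|=3: {5,7,8}:3  {6,7,8}:3
  |U|=4: {4,6,7,8}:3  {5,6,7,8}:6
  |U|=5: {2,5,6,7,8}:6  {3,4,6,7,8}:3  {4,5,6,7,8}:9
  |U|=6: {0,3,4,6,7,8}:3  {1,2,5,6,7,8}:6  {2,4,5,6,7,8}:15  {3,4,5,6,7,8}:12
  |U|=7: {0,3,4,5,6,7,8}:15  {1,2,4,5,6,7,8}:21  {2,3,4,5,6,7,8}:27
  start at 0(a): 48
  start at 1(i): 42
sum over floor = 90

90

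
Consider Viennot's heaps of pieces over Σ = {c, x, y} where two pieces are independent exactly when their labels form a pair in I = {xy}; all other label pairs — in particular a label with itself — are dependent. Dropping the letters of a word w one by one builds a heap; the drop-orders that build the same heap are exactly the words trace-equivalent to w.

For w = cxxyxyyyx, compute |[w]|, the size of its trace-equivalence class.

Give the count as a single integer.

70

drop 0:c onto floor
drop 1:x onto {0:c}
drop 2:x onto {1:x}
drop 3:y onto {0:c}
drop 4:x onto {2:x}
drop 5:y onto {3:y}
drop 6:y onto {5:y}
drop 7:y onto {6:y}
drop 8:x onto {4:x}
ground layer = {0:c}
drop-orders for the pieces not yet dropped (sum over which currently-grounded one goes next):
  1 to go: {7} 1  {8} 1
  2 to go: {4,8} 1  {6,7} 1  {7,8} 2
  3 to go: {2,4,8} 1  {4,7,8} 3  {5,6,7} 1  {6,7,8} 3
  4 to go: {1,2,4,8} 1  {2,4,7,8} 4  {3,5,6,7} 1  {4,6,7,8} 6  {5,6,7,8} 4
  5 to go: {1,2,4,7,8} 5  {2,4,6,7,8} 10  {3,5,6,7,8} 5  {4,5,6,7,8} 10
  6 to go: {1,2,4,6,7,8} 15  {2,4,5,6,7,8} 20  {3,4,5,6,7,8} 15
  7 to go: {1,2,4,5,6,7,8} 35  {2,3,4,5,6,7,8} 35
  if 0:c drops first: 70 orders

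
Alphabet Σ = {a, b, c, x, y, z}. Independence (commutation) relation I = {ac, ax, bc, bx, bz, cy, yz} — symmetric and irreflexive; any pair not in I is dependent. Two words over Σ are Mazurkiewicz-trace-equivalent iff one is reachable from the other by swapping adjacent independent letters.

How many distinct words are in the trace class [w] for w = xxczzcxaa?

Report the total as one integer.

drop 0:x onto floor
drop 1:x onto {0:x}
drop 2:c onto {1:x}
drop 3:z onto {2:c}
drop 4:z onto {3:z}
drop 5:c onto {4:z}
drop 6:x onto {5:c}
drop 7:a onto {4:z}
drop 8:a onto {7:a}
ground layer = {0:x}
drop-orders for the pieces not yet dropped (sum over which currently-grounded one goes next):
  1 to go: {6} 1  {8} 1
  2 to go: {5,6} 1  {6,8} 2  {7,8} 1
  3 to go: {5,6,8} 3  {6,7,8} 3
  4 to go: {5,6,7,8} 6
  5 to go: {4,5,6,7,8} 6
  6 to go: {3,4,5,6,7,8} 6
  7 to go: {2,3,4,5,6,7,8} 6
  if 0:x drops first: 6 orders

6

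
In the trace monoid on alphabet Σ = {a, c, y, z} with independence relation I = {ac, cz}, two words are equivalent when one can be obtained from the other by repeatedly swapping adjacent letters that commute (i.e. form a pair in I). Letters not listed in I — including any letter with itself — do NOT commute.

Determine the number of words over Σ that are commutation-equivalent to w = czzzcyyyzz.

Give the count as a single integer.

piece 0:c — minimal
piece 1:z — minimal
piece 2:z rests on {1:z}
piece 3:z rests on {2:z}
piece 4:c rests on {0:c}
piece 5:y rests on {3:z, 4:c}
piece 6:y rests on {5:y}
piece 7:y rests on {6:y}
piece 8:z rests on {7:y}
piece 9:z rests on {8:z}
minimal pieces: {0:c, 1:z}
ways to finish when only these pieces remain (= sum over removing one remaining piece with nothing left below it):
  1 left: {9}→1
  2 left: {8,9}→1
  3 left: {7,8,9}→1
  4 left: {6,7,8,9}→1
  5 left: {5,6,7,8,9}→1
  6 left: {3,5,6,7,8,9}→1  {4,5,6,7,8,9}→1
  7 left: {0,4,5,6,7,8,9}→1  {2,3,5,6,7,8,9}→1  {3,4,5,6,7,8,9}→2
  8 left: {0,3,4,5,6,7,8,9}→3  {1,2,3,5,6,7,8,9}→1  {2,3,4,5,6,7,8,9}→3
  placing 0:c first → 4 extensions
  placing 1:z first → 6 extensions
total linear extensions = 10

10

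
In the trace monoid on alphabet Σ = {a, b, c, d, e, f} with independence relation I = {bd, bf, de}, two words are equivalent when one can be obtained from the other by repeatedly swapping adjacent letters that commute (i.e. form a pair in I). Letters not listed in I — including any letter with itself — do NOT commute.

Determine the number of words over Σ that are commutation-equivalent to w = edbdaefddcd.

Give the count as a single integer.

0(e) covers ∅
1(d) covers ∅
2(b) covers 0:e
3(d) covers 1:d
4(a) covers 2:b, 3:d
5(e) covers 4:a
6(f) covers 5:e
7(d) covers 6:f
8(d) covers 7:d
9(c) covers 8:d
10(d) covers 9:c
floor of heap: 0:e, 1:d
completions by unplaced set U, small U first (add the entries for U minus each lowest piece of U):
  |U|=1: {10}:1
  |U|=2: {9,10}:1
  |U|=3: {8,9,10}:1
  |U|=4: {7,8,9,10}:1
  |U|=5: {6,7,8,9,10}:1
  |U|=6: {5,6,7,8,9,10}:1
  |U|=7: {4,5,6,7,8,9,10}:1
  |U|=8: {2,4,5,6,7,8,9,10}:1  {3,4,5,6,7,8,9,10}:1
  |U|=9: {0,2,4,5,6,7,8,9,10}:1  {1,3,4,5,6,7,8,9,10}:1  {2,3,4,5,6,7,8,9,10}:2
  start at 0(e): 3
  start at 1(d): 3
sum over floor = 6

6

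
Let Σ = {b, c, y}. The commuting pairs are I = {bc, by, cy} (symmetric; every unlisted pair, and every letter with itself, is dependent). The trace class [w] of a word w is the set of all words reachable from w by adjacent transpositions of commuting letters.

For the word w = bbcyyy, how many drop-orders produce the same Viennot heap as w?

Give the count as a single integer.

#0=b has no predecessor
#1=b depends on [0:b]
#2=c has no predecessor
#3=y has no predecessor
#4=y depends on [3:y]
#5=y depends on [4:y]
sources: [0:b, 2:c, 3:y]
N(rest) = Σ N(rest − s) over sources s of rest; N(one piece) = 1:
  size 1 → [1]=1  [2]=1  [5]=1
  size 2 → [0,1]=1  [1,2]=2  [1,5]=2  [2,5]=2  [4,5]=1
  size 3 → [0,1,2]=3  [0,1,5]=3  [1,2,5]=6  [1,4,5]=3  [2,4,5]=3  [3,4,5]=1
  size 4 → [0,1,2,5]=12  [0,1,4,5]=6  [1,2,4,5]=12  [1,3,4,5]=4  [2,3,4,5]=4
  first=0(b) contributes 20
  first=2(c) contributes 10
  first=3(y) contributes 30
|[w]| = 60

60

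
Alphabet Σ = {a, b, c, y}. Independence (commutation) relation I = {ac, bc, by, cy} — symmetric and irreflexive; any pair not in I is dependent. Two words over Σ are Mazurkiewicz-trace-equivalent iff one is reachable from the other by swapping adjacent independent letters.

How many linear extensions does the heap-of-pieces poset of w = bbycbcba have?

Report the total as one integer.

140

drop 0:b onto floor
drop 1:b onto {0:b}
drop 2:y onto floor
drop 3:c onto floor
drop 4:b onto {1:b}
drop 5:c onto {3:c}
drop 6:b onto {4:b}
drop 7:a onto {2:y, 6:b}
ground layer = {0:b, 2:y, 3:c}
drop-orders for the pieces not yet dropped (sum over which currently-grounded one goes next):
  1 to go: {5} 1  {7} 1
  2 to go: {2,7} 1  {3,5} 1  {5,7} 2  {6,7} 1
  3 to go: {2,5,7} 3  {2,6,7} 2  {3,5,7} 3  {4,6,7} 1  {5,6,7} 3
  4 to go: {1,4,6,7} 1  {2,3,5,7} 6  {2,4,6,7} 3  {2,5,6,7} 8  {3,5,6,7} 6  {4,5,6,7} 4
  5 to go: {0,1,4,6,7} 1  {1,2,4,6,7} 4  {1,4,5,6,7} 5  {2,3,5,6,7} 20  {2,4,5,6,7} 15  {3,4,5,6,7} 10
  6 to go: {0,1,2,4,6,7} 5  {0,1,4,5,6,7} 6  {1,2,4,5,6,7} 24  {1,3,4,5,6,7} 15  {2,3,4,5,6,7} 45
  if 0:b drops first: 84 orders
  if 2:y drops first: 21 orders
  if 3:c drops first: 35 orders
heap linearizations: 140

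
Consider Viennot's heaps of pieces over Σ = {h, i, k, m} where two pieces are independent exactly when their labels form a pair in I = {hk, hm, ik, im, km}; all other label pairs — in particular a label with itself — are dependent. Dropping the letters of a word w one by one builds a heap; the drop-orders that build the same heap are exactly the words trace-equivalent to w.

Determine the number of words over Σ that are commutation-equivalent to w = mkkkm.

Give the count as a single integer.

10

piece 0:m — minimal
piece 1:k — minimal
piece 2:k rests on {1:k}
piece 3:k rests on {2:k}
piece 4:m rests on {0:m}
minimal pieces: {0:m, 1:k}
ways to finish when only these pieces remain (= sum over removing one remaining piece with nothing left below it):
  1 left: {3}→1  {4}→1
  2 left: {0,4}→1  {2,3}→1  {3,4}→2
  3 left: {0,3,4}→3  {1,2,3}→1  {2,3,4}→3
  placing 0:m first → 4 extensions
  placing 1:k first → 6 extensions
total linear extensions = 10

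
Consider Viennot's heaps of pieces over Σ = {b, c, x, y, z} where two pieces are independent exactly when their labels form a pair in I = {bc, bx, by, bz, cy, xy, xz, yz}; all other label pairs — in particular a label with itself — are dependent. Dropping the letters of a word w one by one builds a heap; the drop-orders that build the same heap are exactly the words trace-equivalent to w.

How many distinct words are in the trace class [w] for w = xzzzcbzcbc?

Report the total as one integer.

piece 0:x — minimal
piece 1:z — minimal
piece 2:z rests on {1:z}
piece 3:z rests on {2:z}
piece 4:c rests on {0:x, 3:z}
piece 5:b — minimal
piece 6:z rests on {4:c}
piece 7:c rests on {6:z}
piece 8:b rests on {5:b}
piece 9:c rests on {7:c}
minimal pieces: {0:x, 1:z, 5:b}
ways to finish when only these pieces remain (= sum over removing one remaining piece with nothing left below it):
  1 left: {8}→1  {9}→1
  2 left: {5,8}→1  {7,9}→1  {8,9}→2
  3 left: {5,8,9}→3  {6,7,9}→1  {7,8,9}→3
  4 left: {4,6,7,9}→1  {5,7,8,9}→6  {6,7,8,9}→4
  5 left: {0,4,6,7,9}→1  {3,4,6,7,9}→1  {4,6,7,8,9}→5  {5,6,7,8,9}→10
  6 left: {0,3,4,6,7,9}→2  {0,4,6,7,8,9}→6  {2,3,4,6,7,9}→1  {3,4,6,7,8,9}→6  {4,5,6,7,8,9}→15
  7 left: {0,2,3,4,6,7,9}→3  {0,3,4,6,7,8,9}→14  {0,4,5,6,7,8,9}→21  {1,2,3,4,6,7,9}→1  {2,3,4,6,7,8,9}→7  {3,4,5,6,7,8,9}→21
  8 left: {0,1,2,3,4,6,7,9}→4  {0,2,3,4,6,7,8,9}→24  {0,3,4,5,6,7,8,9}→56  {1,2,3,4,6,7,8,9}→8  {2,3,4,5,6,7,8,9}→28
  placing 0:x first → 36 extensions
  placing 1:z first → 108 extensions
  placing 5:b first → 36 extensions
total linear extensions = 180

180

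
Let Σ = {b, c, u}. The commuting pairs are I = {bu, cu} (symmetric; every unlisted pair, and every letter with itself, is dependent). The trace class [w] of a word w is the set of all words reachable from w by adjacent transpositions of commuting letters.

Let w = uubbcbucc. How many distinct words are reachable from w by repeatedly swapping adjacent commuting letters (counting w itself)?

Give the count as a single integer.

piece 0:u — minimal
piece 1:u rests on {0:u}
piece 2:b — minimal
piece 3:b rests on {2:b}
piece 4:c rests on {3:b}
piece 5:b rests on {4:c}
piece 6:u rests on {1:u}
piece 7:c rests on {5:b}
piece 8:c rests on {7:c}
minimal pieces: {0:u, 2:b}
ways to finish when only these pieces remain (= sum over removing one remaining piece with nothing left below it):
  1 left: {6}→1  {8}→1
  2 left: {1,6}→1  {6,8}→2  {7,8}→1
  3 left: {0,1,6}→1  {1,6,8}→3  {5,7,8}→1  {6,7,8}→3
  4 left: {0,1,6,8}→4  {1,6,7,8}→6  {4,5,7,8}→1  {5,6,7,8}→4
  5 left: {0,1,6,7,8}→10  {1,5,6,7,8}→10  {3,4,5,7,8}→1  {4,5,6,7,8}→5
  6 left: {0,1,5,6,7,8}→20  {1,4,5,6,7,8}→15  {2,3,4,5,7,8}→1  {3,4,5,6,7,8}→6
  7 left: {0,1,4,5,6,7,8}→35  {1,3,4,5,6,7,8}→21  {2,3,4,5,6,7,8}→7
  placing 0:u first → 28 extensions
  placing 2:b first → 56 extensions
total linear extensions = 84

84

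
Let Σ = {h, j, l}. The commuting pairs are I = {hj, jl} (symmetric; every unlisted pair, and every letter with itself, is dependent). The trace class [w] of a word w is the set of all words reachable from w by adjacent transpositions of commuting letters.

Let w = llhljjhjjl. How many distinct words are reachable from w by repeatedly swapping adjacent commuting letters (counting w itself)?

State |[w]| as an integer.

drop 0:l onto floor
drop 1:l onto {0:l}
drop 2:h onto {1:l}
drop 3:l onto {2:h}
drop 4:j onto floor
drop 5:j onto {4:j}
drop 6:h onto {3:l}
drop 7:j onto {5:j}
drop 8:j onto {7:j}
drop 9:l onto {6:h}
ground layer = {0:l, 4:j}
drop-orders for the pieces not yet dropped (sum over which currently-grounded one goes next):
  1 to go: {8} 1  {9} 1
  2 to go: {6,9} 1  {7,8} 1  {8,9} 2
  3 to go: {3,6,9} 1  {5,7,8} 1  {6,8,9} 3  {7,8,9} 3
  4 to go: {2,3,6,9} 1  {3,6,8,9} 4  {4,5,7,8} 1  {5,7,8,9} 4  {6,7,8,9} 6
  5 to go: {1,2,3,6,9} 1  {2,3,6,8,9} 5  {3,6,7,8,9} 10  {4,5,7,8,9} 5  {5,6,7,8,9} 10
  6 to go: {0,1,2,3,6,9} 1  {1,2,3,6,8,9} 6  {2,3,6,7,8,9} 15  {3,5,6,7,8,9} 20  {4,5,6,7,8,9} 15
  7 to go: {0,1,2,3,6,8,9} 7  {1,2,3,6,7,8,9} 21  {2,3,5,6,7,8,9} 35  {3,4,5,6,7,8,9} 35
  8 to go: {0,1,2,3,6,7,8,9} 28  {1,2,3,5,6,7,8,9} 56  {2,3,4,5,6,7,8,9} 70
  if 0:l drops first: 126 orders
  if 4:j drops first: 84 orders
heap linearizations: 210

210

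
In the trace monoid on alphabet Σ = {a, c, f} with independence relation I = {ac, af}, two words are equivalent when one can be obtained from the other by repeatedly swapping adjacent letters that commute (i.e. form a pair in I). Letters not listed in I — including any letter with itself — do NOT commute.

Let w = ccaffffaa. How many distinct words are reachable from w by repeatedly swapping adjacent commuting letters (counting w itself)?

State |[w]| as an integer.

#0=c has no predecessor
#1=c depends on [0:c]
#2=a has no predecessor
#3=f depends on [1:c]
#4=f depends on [3:f]
#5=f depends on [4:f]
#6=f depends on [5:f]
#7=a depends on [2:a]
#8=a depends on [7:a]
sources: [0:c, 2:a]
N(rest) = Σ N(rest − s) over sources s of rest; N(one piece) = 1:
  size 1 → [6]=1  [8]=1
  size 2 → [5,6]=1  [6,8]=2  [7,8]=1
  size 3 → [2,7,8]=1  [4,5,6]=1  [5,6,8]=3  [6,7,8]=3
  size 4 → [2,6,7,8]=4  [3,4,5,6]=1  [4,5,6,8]=4  [5,6,7,8]=6
  size 5 → [1,3,4,5,6]=1  [2,5,6,7,8]=10  [3,4,5,6,8]=5  [4,5,6,7,8]=10
  size 6 → [0,1,3,4,5,6]=1  [1,3,4,5,6,8]=6  [2,4,5,6,7,8]=20  [3,4,5,6,7,8]=15
  size 7 → [0,1,3,4,5,6,8]=7  [1,3,4,5,6,7,8]=21  [2,3,4,5,6,7,8]=35
  first=0(c) contributes 56
  first=2(a) contributes 28
|[w]| = 84

84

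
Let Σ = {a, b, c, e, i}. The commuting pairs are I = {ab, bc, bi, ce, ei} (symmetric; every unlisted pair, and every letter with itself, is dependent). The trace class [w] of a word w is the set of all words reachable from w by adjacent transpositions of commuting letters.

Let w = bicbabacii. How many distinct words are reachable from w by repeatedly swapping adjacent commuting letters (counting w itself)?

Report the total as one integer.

120

piece 0:b — minimal
piece 1:i — minimal
piece 2:c rests on {1:i}
piece 3:b rests on {0:b}
piece 4:a rests on {2:c}
piece 5:b rests on {3:b}
piece 6:a rests on {4:a}
piece 7:c rests on {6:a}
piece 8:i rests on {7:c}
piece 9:i rests on {8:i}
minimal pieces: {0:b, 1:i}
ways to finish when only these pieces remain (= sum over removing one remaining piece with nothing left below it):
  1 left: {5}→1  {9}→1
  2 left: {3,5}→1  {5,9}→2  {8,9}→1
  3 left: {0,3,5}→1  {3,5,9}→3  {5,8,9}→3  {7,8,9}→1
  4 left: {0,3,5,9}→4  {3,5,8,9}→6  {5,7,8,9}→4  {6,7,8,9}→1
  5 left: {0,3,5,8,9}→10  {3,5,7,8,9}→10  {4,6,7,8,9}→1  {5,6,7,8,9}→5
  6 left: {0,3,5,7,8,9}→20  {2,4,6,7,8,9}→1  {3,5,6,7,8,9}→15  {4,5,6,7,8,9}→6
  7 left: {0,3,5,6,7,8,9}→35  {1,2,4,6,7,8,9}→1  {2,4,5,6,7,8,9}→7  {3,4,5,6,7,8,9}→21
  8 left: {0,3,4,5,6,7,8,9}→56  {1,2,4,5,6,7,8,9}→8  {2,3,4,5,6,7,8,9}→28
  placing 0:b first → 36 extensions
  placing 1:i first → 84 extensions
total linear extensions = 120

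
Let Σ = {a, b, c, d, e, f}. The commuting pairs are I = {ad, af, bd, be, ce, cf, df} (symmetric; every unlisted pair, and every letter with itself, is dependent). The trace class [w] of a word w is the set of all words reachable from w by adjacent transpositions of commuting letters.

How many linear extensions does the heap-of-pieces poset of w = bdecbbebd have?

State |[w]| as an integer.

drop 0:b onto floor
drop 1:d onto floor
drop 2:e onto {1:d}
drop 3:c onto {0:b, 1:d}
drop 4:b onto {3:c}
drop 5:b onto {4:b}
drop 6:e onto {2:e}
drop 7:b onto {5:b}
drop 8:d onto {3:c, 6:e}
ground layer = {0:b, 1:d}
drop-orders for the pieces not yet dropped (sum over which currently-grounded one goes next):
  1 to go: {7} 1  {8} 1
  2 to go: {5,7} 1  {6,8} 1  {7,8} 2
  3 to go: {2,6,8} 1  {4,5,7} 1  {5,7,8} 3  {6,7,8} 3
  4 to go: {2,6,7,8} 4  {4,5,7,8} 4  {5,6,7,8} 6
  5 to go: {2,5,6,7,8} 10  {3,4,5,7,8} 4  {4,5,6,7,8} 10
  6 to go: {0,3,4,5,7,8} 4  {2,4,5,6,7,8} 20  {3,4,5,6,7,8} 14
  7 to go: {0,3,4,5,6,7,8} 18  {2,3,4,5,6,7,8} 34
  if 0:b drops first: 34 orders
  if 1:d drops first: 52 orders
heap linearizations: 86

86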